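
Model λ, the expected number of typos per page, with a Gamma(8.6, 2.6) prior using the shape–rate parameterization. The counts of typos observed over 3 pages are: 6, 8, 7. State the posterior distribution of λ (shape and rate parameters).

Posterior: Gamma(shape=29.6, rate=5.6)

The Poisson likelihood adds the total count to the shape and the number of exposure periods to the rate. Here ∑xᵢ = 21 and n = 3, so shape 8.6→29.6 and rate 2.6→5.6.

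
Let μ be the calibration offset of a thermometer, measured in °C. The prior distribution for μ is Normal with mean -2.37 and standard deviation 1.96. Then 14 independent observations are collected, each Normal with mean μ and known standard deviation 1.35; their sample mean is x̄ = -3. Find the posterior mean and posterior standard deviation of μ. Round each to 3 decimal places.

Prior precision 1/τ₀² = 1/1.96² = 0.260308; data precision n/σ² = 14/1.35² = 7.68176.
Posterior precision = 0.260308 + 7.68176 = 7.94206, giving posterior SD = 1/√7.94206 = 0.355.
Posterior mean = (0.260308·-2.37 + 7.68176·-3) / 7.94206 = -2.979.

Posterior mean ≈ -2.979; posterior SD ≈ 0.355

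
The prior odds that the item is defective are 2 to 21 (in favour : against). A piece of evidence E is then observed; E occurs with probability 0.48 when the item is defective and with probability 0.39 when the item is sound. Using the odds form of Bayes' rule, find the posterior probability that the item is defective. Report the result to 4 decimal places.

Prior odds = 2/21 = 0.095238.
Likelihood ratio for E = 0.48/0.39 = 1.2308.
Posterior odds = prior odds × LR = 0.11722.
Posterior probability = odds/(1+odds) = 0.11722/1.1172 = 0.1049.

Posterior probability ≈ 0.1049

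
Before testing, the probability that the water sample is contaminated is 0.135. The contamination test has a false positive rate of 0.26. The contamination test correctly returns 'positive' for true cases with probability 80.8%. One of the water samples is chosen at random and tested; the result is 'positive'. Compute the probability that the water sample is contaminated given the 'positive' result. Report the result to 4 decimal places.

P(H | E) ≈ 0.3266

Write H for 'the water sample is contaminated'. Prior odds H:¬H = 0.135/0.865 = 0.15607. For the 'positive' outcome, the likelihood ratio is 0.808/0.26 = 3.1077.
Posterior odds = 0.15607 × 3.1077 = 0.48502, so P(H|E) = 0.48502/(1+0.48502) = 0.3266.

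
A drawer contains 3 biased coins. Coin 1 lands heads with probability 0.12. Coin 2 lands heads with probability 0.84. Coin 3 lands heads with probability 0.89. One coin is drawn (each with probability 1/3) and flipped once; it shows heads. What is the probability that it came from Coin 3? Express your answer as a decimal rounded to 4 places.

Posterior probability ≈ 0.4811

Tabulate prior·likelihood by source: [1] prior 0.333333, lik 0.12, product 0.04000; [2] prior 0.333333, lik 0.84, product 0.2800; [3] prior 0.333333, lik 0.89, product 0.2967.
Normalizing constant = 0.61667; the posterior for Coin 3 is its product over the sum, 0.2967/0.61667 = 0.4811.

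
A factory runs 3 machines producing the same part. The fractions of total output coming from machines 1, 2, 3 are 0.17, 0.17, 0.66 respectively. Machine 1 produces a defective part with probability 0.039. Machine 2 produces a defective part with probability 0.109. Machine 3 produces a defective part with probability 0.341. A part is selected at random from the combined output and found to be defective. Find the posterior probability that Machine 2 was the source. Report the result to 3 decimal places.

P(defective|M1) = 0.039; P(defective|M2) = 0.109; P(defective|M3) = 0.341.
Prior × likelihood for each source: 0.17·0.039=0.006630, 0.17·0.109=0.01853, 0.66·0.341=0.2251. Summing gives P(defective) = 0.25022.
P(Machine 2 | defective) = 0.01853 / 0.25022 = 0.074.

Posterior probability ≈ 0.074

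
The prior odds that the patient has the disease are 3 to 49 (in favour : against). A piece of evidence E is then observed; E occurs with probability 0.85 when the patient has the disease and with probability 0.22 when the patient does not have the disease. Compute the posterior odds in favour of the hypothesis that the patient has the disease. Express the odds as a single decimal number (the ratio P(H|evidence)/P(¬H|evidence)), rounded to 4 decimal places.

Posterior odds ≈ 0.2365

Prior odds = 3/49 = 0.061224. In log-odds, ln(0.061224) = -2.7932.
Add log likelihood ratio: ln(3.8636) = 1.3516.
Posterior log-odds = -1.4416, so posterior odds = exp(-1.4416) = 0.23655.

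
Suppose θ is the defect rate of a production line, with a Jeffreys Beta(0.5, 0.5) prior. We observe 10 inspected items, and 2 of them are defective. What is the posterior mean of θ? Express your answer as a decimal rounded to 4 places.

Posterior mean ≈ 0.2273

Observing 2 successes and 8 failures updates Beta(0.5, 0.5) by adding the success and failure counts to the two shape parameters: α = 0.5+2 = 2.5, β = 0.5+8 = 8.5.
E[θ | data] = 2.5/(2.5+8.5) = 0.2273.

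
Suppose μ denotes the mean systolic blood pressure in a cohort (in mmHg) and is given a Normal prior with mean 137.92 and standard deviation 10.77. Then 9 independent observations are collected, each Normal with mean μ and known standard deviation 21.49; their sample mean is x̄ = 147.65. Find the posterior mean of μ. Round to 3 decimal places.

Prior precision 1/τ₀² = 1/10.77² = 0.00862122; data precision n/σ² = 9/21.49² = 0.0194881.
Posterior precision = 0.00862122 + 0.0194881 = 0.0281093.
Posterior mean = (0.00862122·137.92 + 0.0194881·147.65) / 0.0281093 = 144.666.

Posterior mean ≈ 144.666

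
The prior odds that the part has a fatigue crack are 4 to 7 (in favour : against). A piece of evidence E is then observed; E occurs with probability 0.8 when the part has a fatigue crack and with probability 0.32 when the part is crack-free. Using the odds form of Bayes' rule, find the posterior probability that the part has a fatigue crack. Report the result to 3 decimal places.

Posterior probability ≈ 0.588

Prior odds = 4/7 = 0.57143. In log-odds, ln(0.57143) = -0.55962.
Add log likelihood ratio: ln(2.5000) = 0.91629.
Posterior log-odds = 0.35667, so posterior odds = exp(0.35667) = 1.4286. Converting, P(H|E) = 1.4286/2.4286 = 0.588.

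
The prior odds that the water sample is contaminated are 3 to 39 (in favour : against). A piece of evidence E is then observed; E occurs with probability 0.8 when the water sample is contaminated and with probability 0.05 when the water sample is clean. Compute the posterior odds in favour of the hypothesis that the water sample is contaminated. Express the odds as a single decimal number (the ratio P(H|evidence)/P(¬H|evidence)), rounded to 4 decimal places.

Posterior odds ≈ 1.2308

Prior odds = 3/39 = 0.076923.
Likelihood ratio for E = 0.8/0.05 = 16.000.
Posterior odds = prior odds × LR = 1.2308.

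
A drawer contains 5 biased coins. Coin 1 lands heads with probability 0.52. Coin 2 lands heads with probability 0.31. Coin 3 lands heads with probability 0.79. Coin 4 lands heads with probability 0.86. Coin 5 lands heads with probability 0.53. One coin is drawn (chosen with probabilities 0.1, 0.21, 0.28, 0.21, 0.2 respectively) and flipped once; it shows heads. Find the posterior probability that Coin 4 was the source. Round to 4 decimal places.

Posterior probability ≈ 0.2890

P(heads|C1) = 0.52; P(heads|C2) = 0.31; P(heads|C3) = 0.79; P(heads|C4) = 0.86; P(heads|C5) = 0.53.
Prior × likelihood for each source: 0.1·0.52=0.05200, 0.21·0.31=0.06510, 0.28·0.79=0.2212, 0.21·0.86=0.1806, 0.2·0.53=0.1060. Summing gives P(heads) = 0.62490.
P(Coin 4 | heads) = 0.1806 / 0.62490 = 0.2890.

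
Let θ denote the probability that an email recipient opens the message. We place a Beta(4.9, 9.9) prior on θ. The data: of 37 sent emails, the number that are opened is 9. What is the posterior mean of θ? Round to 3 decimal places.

The binomial likelihood is conjugate to the Beta prior: with 9 successes and 28 failures, the posterior is Beta(4.9+9, 9.9+28) = Beta(13.9, 37.9).
E[θ | data] = 13.9/(13.9+37.9) = 0.268.

Posterior mean ≈ 0.268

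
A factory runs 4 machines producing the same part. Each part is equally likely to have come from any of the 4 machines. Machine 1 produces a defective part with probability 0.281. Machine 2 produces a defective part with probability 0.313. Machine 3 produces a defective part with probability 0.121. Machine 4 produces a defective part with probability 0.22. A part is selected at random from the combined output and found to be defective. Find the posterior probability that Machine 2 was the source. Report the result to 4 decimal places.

Posterior probability ≈ 0.3348

Tabulate prior·likelihood by source: [1] prior 0.25, lik 0.281, product 0.07025; [2] prior 0.25, lik 0.313, product 0.07825; [3] prior 0.25, lik 0.121, product 0.03025; [4] prior 0.25, lik 0.22, product 0.05500.
Normalizing constant = 0.23375; the posterior for Machine 2 is its product over the sum, 0.07825/0.23375 = 0.3348.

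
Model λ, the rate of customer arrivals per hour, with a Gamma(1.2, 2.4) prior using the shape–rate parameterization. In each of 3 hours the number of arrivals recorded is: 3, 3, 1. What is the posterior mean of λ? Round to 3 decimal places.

Posterior mean ≈ 1.519

The Poisson likelihood adds the total count to the shape and the number of exposure periods to the rate. Here ∑xᵢ = 7 and n = 3, so shape 1.2→8.2 and rate 2.4→5.4.
Posterior mean = shape/rate = 8.2/5.4 = 1.519.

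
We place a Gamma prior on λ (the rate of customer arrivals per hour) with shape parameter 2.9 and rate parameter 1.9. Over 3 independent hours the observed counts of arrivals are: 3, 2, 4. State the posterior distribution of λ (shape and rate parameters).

The Poisson likelihood adds the total count to the shape and the number of exposure periods to the rate. Here ∑xᵢ = 9 and n = 3, so shape 2.9→11.9 and rate 1.9→4.9.

Posterior: Gamma(shape=11.9, rate=4.9)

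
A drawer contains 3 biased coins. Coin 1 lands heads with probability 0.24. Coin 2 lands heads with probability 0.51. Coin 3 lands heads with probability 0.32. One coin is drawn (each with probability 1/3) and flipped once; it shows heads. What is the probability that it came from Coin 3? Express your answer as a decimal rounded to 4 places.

P(heads|C1) = 0.24; P(heads|C2) = 0.51; P(heads|C3) = 0.32.
Prior × likelihood for each source: 0.333333·0.24=0.08000, 0.333333·0.51=0.1700, 0.333333·0.32=0.1067. Summing gives P(heads) = 0.35667.
P(Coin 3 | heads) = 0.1067 / 0.35667 = 0.2991.

Posterior probability ≈ 0.2991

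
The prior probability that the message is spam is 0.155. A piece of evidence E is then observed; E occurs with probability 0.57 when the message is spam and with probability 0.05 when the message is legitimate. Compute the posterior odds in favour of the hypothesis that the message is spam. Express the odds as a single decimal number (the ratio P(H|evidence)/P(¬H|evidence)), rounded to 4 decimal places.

Prior odds = 0.155/(1−0.155) = 0.18343.
Likelihood ratio for E = 0.57/0.05 = 11.400.
Posterior odds = prior odds × LR = 2.0911.

Posterior odds ≈ 2.0911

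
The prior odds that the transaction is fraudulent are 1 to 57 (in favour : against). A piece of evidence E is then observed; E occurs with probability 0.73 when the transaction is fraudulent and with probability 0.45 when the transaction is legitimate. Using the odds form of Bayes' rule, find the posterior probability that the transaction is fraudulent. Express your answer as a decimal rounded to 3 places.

Prior odds = 1/57 = 0.017544.
Likelihood ratio for E = 0.73/0.45 = 1.6222.
Posterior odds = prior odds × LR = 0.028460.
Posterior probability = odds/(1+odds) = 0.028460/1.0285 = 0.028.

Posterior probability ≈ 0.028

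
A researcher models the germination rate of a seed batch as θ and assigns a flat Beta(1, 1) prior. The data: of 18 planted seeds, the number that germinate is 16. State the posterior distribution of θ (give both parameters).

Posterior: Beta(17, 3)

Observing 16 successes and 2 failures updates Beta(1, 1) by adding the success and failure counts to the two shape parameters: α = 1+16 = 17, β = 1+2 = 3.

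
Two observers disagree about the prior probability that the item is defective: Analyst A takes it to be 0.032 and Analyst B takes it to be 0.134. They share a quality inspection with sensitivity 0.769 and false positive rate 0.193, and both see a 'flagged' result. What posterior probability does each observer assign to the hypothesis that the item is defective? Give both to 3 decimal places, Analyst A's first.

Analyst A: 0.116; Analyst B: 0.381

The likelihood ratio for a 'flagged' result is 0.769/0.193 = 3.9845.
Analyst A: prior odds 0.032/0.968 = 0.033058; posterior odds 0.13172; posterior probability 0.116.
Analyst B: prior odds 0.134/0.866 = 0.15473; posterior odds 0.61653; posterior probability 0.381.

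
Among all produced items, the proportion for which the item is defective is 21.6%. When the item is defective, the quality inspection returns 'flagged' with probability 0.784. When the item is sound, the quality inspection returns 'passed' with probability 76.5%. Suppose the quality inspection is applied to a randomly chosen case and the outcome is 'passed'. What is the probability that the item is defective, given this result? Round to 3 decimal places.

Write H for 'the item is defective'. Prior odds H:¬H = 0.216/0.784 = 0.27551. For the 'passed' outcome, the likelihood ratio is 0.216/0.765 = 0.28235.
Posterior odds = 0.27551 × 0.28235 = 0.077791, so P(H|E) = 0.077791/(1+0.077791) = 0.072.

P(H | E) ≈ 0.072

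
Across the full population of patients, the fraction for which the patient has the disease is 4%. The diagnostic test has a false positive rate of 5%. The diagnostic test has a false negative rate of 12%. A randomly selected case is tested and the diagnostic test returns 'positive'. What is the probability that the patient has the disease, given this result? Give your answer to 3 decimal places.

Write H for 'the patient has the disease'. Prior odds H:¬H = 0.04/0.96 = 0.041667. For the 'positive' outcome, the likelihood ratio is 0.88/0.05 = 17.600.
Posterior odds = 0.041667 × 17.600 = 0.73333, so P(H|E) = 0.73333/(1+0.73333) = 0.423.

P(H | E) ≈ 0.423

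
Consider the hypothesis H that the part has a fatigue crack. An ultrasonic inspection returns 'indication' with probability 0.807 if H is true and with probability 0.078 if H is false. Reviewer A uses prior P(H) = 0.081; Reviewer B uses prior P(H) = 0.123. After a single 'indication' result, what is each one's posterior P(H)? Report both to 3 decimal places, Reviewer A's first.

The likelihood ratio for an 'indication' result is 0.807/0.078 = 10.346.
Reviewer A: prior odds 0.081/0.919 = 0.088139; posterior odds 0.91190; posterior probability 0.477.
Reviewer B: prior odds 0.123/0.877 = 0.14025; posterior odds 1.4511; posterior probability 0.592.

Reviewer A: 0.477; Reviewer B: 0.592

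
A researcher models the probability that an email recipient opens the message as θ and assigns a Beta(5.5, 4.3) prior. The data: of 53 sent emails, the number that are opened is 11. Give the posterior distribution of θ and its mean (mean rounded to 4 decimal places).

Posterior: Beta(16.5, 46.3); mean ≈ 0.2627

Observing 11 successes and 42 failures updates Beta(5.5, 4.3) by adding the success and failure counts to the two shape parameters: α = 5.5+11 = 16.5, β = 4.3+42 = 46.3.
E[θ | data] = 16.5/(16.5+46.3) = 0.2627.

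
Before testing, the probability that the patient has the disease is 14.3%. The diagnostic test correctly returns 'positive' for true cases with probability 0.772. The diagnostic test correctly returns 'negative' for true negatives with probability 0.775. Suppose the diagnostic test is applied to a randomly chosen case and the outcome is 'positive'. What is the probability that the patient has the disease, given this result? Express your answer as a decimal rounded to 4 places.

P(H | E) ≈ 0.3641

Write H for 'the patient has the disease'. Prior odds H:¬H = 0.143/0.857 = 0.16686. For the 'positive' outcome, the likelihood ratio is 0.772/0.225 = 3.4311.
Posterior odds = 0.16686 × 3.4311 = 0.57252, so P(H|E) = 0.57252/(1+0.57252) = 0.3641.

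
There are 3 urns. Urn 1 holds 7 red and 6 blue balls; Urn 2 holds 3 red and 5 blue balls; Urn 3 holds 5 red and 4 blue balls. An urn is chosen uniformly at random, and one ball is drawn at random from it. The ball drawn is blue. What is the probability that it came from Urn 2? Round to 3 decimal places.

Posterior probability ≈ 0.408

Tabulate prior·likelihood by source: [1] prior 0.333333, lik 0.4615, product 0.1538; [2] prior 0.333333, lik 0.625, product 0.2083; [3] prior 0.333333, lik 0.4444, product 0.1481.
Normalizing constant = 0.51033; the posterior for Urn 2 is its product over the sum, 0.2083/0.51033 = 0.408.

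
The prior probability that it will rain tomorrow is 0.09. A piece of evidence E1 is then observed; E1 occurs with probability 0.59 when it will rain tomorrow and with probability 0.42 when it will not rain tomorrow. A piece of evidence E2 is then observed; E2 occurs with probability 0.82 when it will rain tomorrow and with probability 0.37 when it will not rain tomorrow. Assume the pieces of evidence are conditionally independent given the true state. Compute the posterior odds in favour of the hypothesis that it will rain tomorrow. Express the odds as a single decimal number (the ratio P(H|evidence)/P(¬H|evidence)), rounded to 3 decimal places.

Posterior odds ≈ 0.308

Prior odds = 0.09/(1−0.09) = 0.098901. In log-odds, ln(0.098901) = -2.3136.
Add log likelihood ratios: ln(1.4048) + ln(2.2162) = 1.1357.
Posterior log-odds = -1.1780, so posterior odds = exp(-1.1780) = 0.30790.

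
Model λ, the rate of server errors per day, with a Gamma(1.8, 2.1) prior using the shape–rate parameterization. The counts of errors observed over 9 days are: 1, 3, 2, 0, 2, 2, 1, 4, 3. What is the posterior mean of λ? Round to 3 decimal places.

Total count ∑xᵢ = 18 over n = 9 days.
Gamma is conjugate to the Poisson likelihood: posterior is Gamma(shape = 1.8+18 = 19.8, rate = 2.1+9 = 11.1).
E[λ | data] = 19.8/11.1 = 1.784.

Posterior mean ≈ 1.784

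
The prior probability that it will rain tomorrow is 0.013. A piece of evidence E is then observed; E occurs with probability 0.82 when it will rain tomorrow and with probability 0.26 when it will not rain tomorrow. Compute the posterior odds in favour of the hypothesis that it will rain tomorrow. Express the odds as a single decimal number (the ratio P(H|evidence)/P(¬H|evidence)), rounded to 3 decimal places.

Prior odds = 0.013/(1−0.013) = 0.013171.
Likelihood ratio for E = 0.82/0.26 = 3.1538.
Posterior odds = prior odds × LR = 0.041540.

Posterior odds ≈ 0.042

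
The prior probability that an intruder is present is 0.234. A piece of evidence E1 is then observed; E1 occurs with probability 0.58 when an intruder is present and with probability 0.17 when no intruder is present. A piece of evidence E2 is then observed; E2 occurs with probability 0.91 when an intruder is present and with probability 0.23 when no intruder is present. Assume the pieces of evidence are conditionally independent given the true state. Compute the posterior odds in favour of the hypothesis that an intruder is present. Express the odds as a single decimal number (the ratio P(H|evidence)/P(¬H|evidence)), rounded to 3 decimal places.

Posterior odds ≈ 4.124

Prior odds = 0.234/(1−0.234) = 0.30548.
Likelihood ratio for E1 = 0.58/0.17 = 3.4118.
Likelihood ratio for E2 = 0.91/0.23 = 3.9565.
Posterior odds = prior odds × LR₁ × LR₂ = 4.1236.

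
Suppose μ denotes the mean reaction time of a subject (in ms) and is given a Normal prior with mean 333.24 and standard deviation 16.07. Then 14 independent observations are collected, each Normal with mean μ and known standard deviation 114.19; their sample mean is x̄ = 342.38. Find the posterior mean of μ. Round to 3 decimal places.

Posterior mean ≈ 335.224

With known σ, the Normal prior is conjugate. Weight on the data is w = (n/σ²)/(n/σ² + 1/τ₀²) = 0.00107367/(0.00107367+0.00387229) = 0.21708.
Posterior mean = w·x̄ + (1−w)·μ₀ = 0.21708·342.38 + 0.78292·333.24 = 335.224.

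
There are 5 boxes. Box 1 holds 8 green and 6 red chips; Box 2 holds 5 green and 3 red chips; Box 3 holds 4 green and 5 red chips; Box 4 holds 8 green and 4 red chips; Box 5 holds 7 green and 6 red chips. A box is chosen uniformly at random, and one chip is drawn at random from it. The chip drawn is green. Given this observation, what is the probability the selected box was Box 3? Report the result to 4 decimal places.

Tabulate prior·likelihood by source: [1] prior 0.2, lik 0.5714, product 0.1143; [2] prior 0.2, lik 0.625, product 0.1250; [3] prior 0.2, lik 0.4444, product 0.08889; [4] prior 0.2, lik 0.6667, product 0.1333; [5] prior 0.2, lik 0.5385, product 0.1077.
Normalizing constant = 0.56920; the posterior for Box 3 is its product over the sum, 0.08889/0.56920 = 0.1562.

Posterior probability ≈ 0.1562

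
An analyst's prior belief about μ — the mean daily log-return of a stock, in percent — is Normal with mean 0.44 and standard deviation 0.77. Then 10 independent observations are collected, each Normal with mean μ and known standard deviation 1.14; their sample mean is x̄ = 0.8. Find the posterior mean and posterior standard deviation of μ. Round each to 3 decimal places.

Posterior mean ≈ 0.735; posterior SD ≈ 0.326

Prior precision 1/τ₀² = 1/0.77² = 1.68663; data precision n/σ² = 10/1.14² = 7.69468.
Posterior precision = 1.68663 + 7.69468 = 9.38130, giving posterior SD = 1/√9.38130 = 0.326.
Posterior mean = (1.68663·0.44 + 7.69468·0.8) / 9.38130 = 0.735.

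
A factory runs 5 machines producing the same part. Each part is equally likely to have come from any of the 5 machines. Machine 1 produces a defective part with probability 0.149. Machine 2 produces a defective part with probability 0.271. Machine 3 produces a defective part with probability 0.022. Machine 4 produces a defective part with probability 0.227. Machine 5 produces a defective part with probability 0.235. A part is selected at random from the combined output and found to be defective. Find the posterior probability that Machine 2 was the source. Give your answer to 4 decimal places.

P(defective|M1) = 0.149; P(defective|M2) = 0.271; P(defective|M3) = 0.022; P(defective|M4) = 0.227; P(defective|M5) = 0.235.
Prior × likelihood for each source: 0.2·0.149=0.02980, 0.2·0.271=0.05420, 0.2·0.022=0.004400, 0.2·0.227=0.04540, 0.2·0.235=0.04700. Summing gives P(defective) = 0.18080.
P(Machine 2 | defective) = 0.05420 / 0.18080 = 0.2998.

Posterior probability ≈ 0.2998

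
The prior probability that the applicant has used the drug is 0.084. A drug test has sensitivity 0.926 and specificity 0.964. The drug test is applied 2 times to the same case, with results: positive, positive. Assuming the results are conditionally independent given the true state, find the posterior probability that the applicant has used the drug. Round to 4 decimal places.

Let H be the event that the applicant has used the drug; start with P(H) = 0.084. P('positive'|H) = 0.926, P('positive'|¬H) = 0.036.
Update on result 1 ('positive'): P(H) ← 0.926·0.0840 / (0.926·0.0840 + 0.036·0.9160) = 0.077784/0.11076 = 0.7023.
Update on result 2 ('positive'): P(H) ← 0.926·0.7023 / (0.926·0.7023 + 0.036·0.2977) = 0.65031/0.66102 = 0.9838.

Posterior P(H) ≈ 0.9838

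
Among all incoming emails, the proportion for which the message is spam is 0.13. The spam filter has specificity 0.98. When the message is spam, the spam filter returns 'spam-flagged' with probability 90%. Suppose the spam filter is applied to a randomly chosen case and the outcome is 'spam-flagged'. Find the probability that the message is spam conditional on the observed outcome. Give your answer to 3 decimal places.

Write H for 'the message is spam'. Prior odds H:¬H = 0.13/0.87 = 0.14943. For the 'spam-flagged' outcome, the likelihood ratio is 0.9/0.02 = 45.000.
Posterior odds = 0.14943 × 45.000 = 6.7241, so P(H|E) = 6.7241/(1+6.7241) = 0.871.

P(H | E) ≈ 0.871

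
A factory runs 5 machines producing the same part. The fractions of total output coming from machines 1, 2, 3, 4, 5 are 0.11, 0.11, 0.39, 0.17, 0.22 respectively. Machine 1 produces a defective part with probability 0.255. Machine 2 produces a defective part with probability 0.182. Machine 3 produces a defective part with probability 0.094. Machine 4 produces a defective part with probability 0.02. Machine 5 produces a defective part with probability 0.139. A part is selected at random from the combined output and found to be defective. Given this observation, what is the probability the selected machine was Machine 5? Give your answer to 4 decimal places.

Posterior probability ≈ 0.2576

P(defective|M1) = 0.255; P(defective|M2) = 0.182; P(defective|M3) = 0.094; P(defective|M4) = 0.02; P(defective|M5) = 0.139.
Prior × likelihood for each source: 0.11·0.255=0.02805, 0.11·0.182=0.02002, 0.39·0.094=0.03666, 0.17·0.02=0.003400, 0.22·0.139=0.03058. Summing gives P(defective) = 0.11871.
P(Machine 5 | defective) = 0.03058 / 0.11871 = 0.2576.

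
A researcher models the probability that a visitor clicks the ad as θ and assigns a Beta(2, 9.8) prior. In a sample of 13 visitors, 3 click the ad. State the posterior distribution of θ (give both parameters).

Posterior: Beta(5, 19.8)

The binomial likelihood is conjugate to the Beta prior: with 3 successes and 10 failures, the posterior is Beta(2+3, 9.8+10) = Beta(5, 19.8).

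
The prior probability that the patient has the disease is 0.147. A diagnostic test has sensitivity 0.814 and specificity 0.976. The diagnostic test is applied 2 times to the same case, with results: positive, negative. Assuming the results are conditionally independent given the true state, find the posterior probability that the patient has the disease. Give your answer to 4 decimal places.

Posterior P(H) ≈ 0.5269

Let H be the event that the patient has the disease; start with P(H) = 0.147. P('positive'|H) = 0.814, P('positive'|¬H) = 0.024.
Update on result 1 ('positive'): P(H) ← 0.814·0.1470 / (0.814·0.1470 + 0.024·0.8530) = 0.11966/0.14013 = 0.8539.
Update on result 2 ('negative'): P(H) ← 0.186·0.8539 / (0.186·0.8539 + 0.976·0.1461) = 0.15883/0.30141 = 0.5269.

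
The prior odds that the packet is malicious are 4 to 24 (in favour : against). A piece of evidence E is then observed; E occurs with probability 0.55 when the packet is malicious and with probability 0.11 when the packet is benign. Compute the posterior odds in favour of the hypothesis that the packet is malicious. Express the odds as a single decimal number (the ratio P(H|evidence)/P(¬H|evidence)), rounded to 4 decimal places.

Posterior odds ≈ 0.8333

Prior odds = 4/24 = 0.16667.
Likelihood ratio for E = 0.55/0.11 = 5.0000.
Posterior odds = prior odds × LR = 0.83333.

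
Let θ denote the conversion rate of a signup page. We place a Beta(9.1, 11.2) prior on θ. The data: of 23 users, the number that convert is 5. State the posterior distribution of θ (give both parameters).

Posterior: Beta(14.1, 29.2)

The binomial likelihood is conjugate to the Beta prior: with 5 successes and 18 failures, the posterior is Beta(9.1+5, 11.2+18) = Beta(14.1, 29.2).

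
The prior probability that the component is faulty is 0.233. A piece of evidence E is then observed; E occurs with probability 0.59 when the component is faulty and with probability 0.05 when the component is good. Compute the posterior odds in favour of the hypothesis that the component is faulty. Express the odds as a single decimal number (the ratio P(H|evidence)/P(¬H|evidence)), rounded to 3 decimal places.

Posterior odds ≈ 3.585

Prior odds = 0.233/(1−0.233) = 0.30378. In log-odds, ln(0.30378) = -1.1914.
Add log likelihood ratio: ln(11.800) = 2.4681.
Posterior log-odds = 1.2767, so posterior odds = exp(1.2767) = 3.5846.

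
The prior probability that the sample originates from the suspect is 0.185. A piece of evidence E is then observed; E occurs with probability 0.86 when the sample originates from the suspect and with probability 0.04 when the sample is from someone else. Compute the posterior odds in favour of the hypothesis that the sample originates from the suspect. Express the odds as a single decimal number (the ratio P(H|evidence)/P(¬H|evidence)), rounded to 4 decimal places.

Posterior odds ≈ 4.8804

Prior odds = 0.185/(1−0.185) = 0.22699. In log-odds, ln(0.22699) = -1.4828.
Add log likelihood ratio: ln(21.500) = 3.0681.
Posterior log-odds = 1.5852, so posterior odds = exp(1.5852) = 4.8804.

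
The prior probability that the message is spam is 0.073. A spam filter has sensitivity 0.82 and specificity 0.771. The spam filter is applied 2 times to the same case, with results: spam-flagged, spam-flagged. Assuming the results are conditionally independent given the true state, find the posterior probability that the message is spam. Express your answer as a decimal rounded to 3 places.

Posterior P(H) ≈ 0.502

Let H be the event that the message is spam; start with P(H) = 0.073. P('spam-flagged'|H) = 0.82, P('spam-flagged'|¬H) = 0.229.
Update on result 1 ('spam-flagged'): P(H) ← 0.82·0.0730 / (0.82·0.0730 + 0.229·0.9270) = 0.059860/0.27214 = 0.2200.
Update on result 2 ('spam-flagged'): P(H) ← 0.82·0.2200 / (0.82·0.2200 + 0.229·0.7800) = 0.18037/0.35900 = 0.5024.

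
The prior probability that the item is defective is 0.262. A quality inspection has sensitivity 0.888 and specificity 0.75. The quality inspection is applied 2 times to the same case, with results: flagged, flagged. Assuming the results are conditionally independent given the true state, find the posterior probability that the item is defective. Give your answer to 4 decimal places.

With H the event that the item is defective, the joint likelihood of the observed sequence is P(data|H) = 0.888·0.888 = 0.78854 and P(data|¬H) = 0.25·0.25 = 0.062500.
Bayes: P(H|data) = 0.262·0.78854 / (0.262·0.78854 + 0.738·0.062500) = 0.20660/0.25272 = 0.8175.

Posterior P(H) ≈ 0.8175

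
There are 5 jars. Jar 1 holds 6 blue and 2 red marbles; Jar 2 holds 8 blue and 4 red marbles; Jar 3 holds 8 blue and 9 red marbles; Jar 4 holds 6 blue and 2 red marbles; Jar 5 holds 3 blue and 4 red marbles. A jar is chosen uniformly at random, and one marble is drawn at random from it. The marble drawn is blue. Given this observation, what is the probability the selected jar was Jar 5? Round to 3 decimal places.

Tabulate prior·likelihood by source: [1] prior 0.2, lik 0.75, product 0.1500; [2] prior 0.2, lik 0.6667, product 0.1333; [3] prior 0.2, lik 0.4706, product 0.09412; [4] prior 0.2, lik 0.75, product 0.1500; [5] prior 0.2, lik 0.4286, product 0.08571.
Normalizing constant = 0.61317; the posterior for Jar 5 is its product over the sum, 0.08571/0.61317 = 0.140.

Posterior probability ≈ 0.140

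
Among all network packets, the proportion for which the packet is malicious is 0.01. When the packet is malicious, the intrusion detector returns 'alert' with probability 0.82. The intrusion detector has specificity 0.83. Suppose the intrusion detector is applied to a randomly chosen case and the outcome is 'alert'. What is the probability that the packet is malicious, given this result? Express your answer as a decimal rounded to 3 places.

P(H | E) ≈ 0.046

Write H for 'the packet is malicious'. Prior odds H:¬H = 0.01/0.99 = 0.010101. For the 'alert' outcome, the likelihood ratio is 0.82/0.17 = 4.8235.
Posterior odds = 0.010101 × 4.8235 = 0.048723, so P(H|E) = 0.048723/(1+0.048723) = 0.046.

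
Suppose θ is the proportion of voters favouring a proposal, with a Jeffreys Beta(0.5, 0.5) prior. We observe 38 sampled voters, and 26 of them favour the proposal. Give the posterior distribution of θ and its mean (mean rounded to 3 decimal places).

Posterior: Beta(26.5, 12.5); mean ≈ 0.679

Observing 26 successes and 12 failures updates Beta(0.5, 0.5) by adding the success and failure counts to the two shape parameters: α = 0.5+26 = 26.5, β = 0.5+12 = 12.5.
E[θ | data] = 26.5/(26.5+12.5) = 0.679.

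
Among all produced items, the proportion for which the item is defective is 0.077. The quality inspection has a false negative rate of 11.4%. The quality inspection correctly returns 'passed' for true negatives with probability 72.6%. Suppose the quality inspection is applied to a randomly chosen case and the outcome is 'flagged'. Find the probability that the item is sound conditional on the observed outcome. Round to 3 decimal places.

Let H be the event that the item is defective. P(H) = 0.077, so P(¬H) = 0.923. With E the 'flagged' result, P(E|H) = 0.886 and P(E|¬H) = 0.274.
P(E) = 0.886·0.077 + 0.274·0.923 = 0.068222 + 0.25290 = 0.32112.
By Bayes' theorem, P(H|E) = 0.068222 / 0.32112 = 0.212. Hence P(¬H|E) = 1 − 0.212 = 0.788.

P(¬H | E) ≈ 0.788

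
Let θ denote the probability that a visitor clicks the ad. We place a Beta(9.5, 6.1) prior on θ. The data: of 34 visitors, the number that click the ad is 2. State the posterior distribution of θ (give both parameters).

Posterior: Beta(11.5, 38.1)

Observing 2 successes and 32 failures updates Beta(9.5, 6.1) by adding the success and failure counts to the two shape parameters: α = 9.5+2 = 11.5, β = 6.1+32 = 38.1.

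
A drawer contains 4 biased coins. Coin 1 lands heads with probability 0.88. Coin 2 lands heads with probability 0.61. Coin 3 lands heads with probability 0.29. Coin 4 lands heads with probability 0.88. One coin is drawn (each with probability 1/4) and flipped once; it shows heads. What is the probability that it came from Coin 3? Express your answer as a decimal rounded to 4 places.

Posterior probability ≈ 0.1090

P(heads|C1) = 0.88; P(heads|C2) = 0.61; P(heads|C3) = 0.29; P(heads|C4) = 0.88.
Prior × likelihood for each source: 0.25·0.88=0.2200, 0.25·0.61=0.1525, 0.25·0.29=0.07250, 0.25·0.88=0.2200. Summing gives P(heads) = 0.66500.
P(Coin 3 | heads) = 0.07250 / 0.66500 = 0.1090.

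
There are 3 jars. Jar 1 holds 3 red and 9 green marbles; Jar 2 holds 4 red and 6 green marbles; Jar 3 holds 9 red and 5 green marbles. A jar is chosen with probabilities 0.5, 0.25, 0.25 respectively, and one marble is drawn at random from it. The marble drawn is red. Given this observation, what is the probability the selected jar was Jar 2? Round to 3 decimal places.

P(red|Jar 1) = 0.25; P(red|Jar 2) = 0.4; P(red|Jar 3) = 0.6429.
Prior × likelihood for each source: 0.5·0.25=0.1250, 0.25·0.4=0.1000, 0.25·0.6429=0.1607. Summing gives P(red) = 0.38571.
P(Jar 2 | red) = 0.1000 / 0.38571 = 0.259.

Posterior probability ≈ 0.259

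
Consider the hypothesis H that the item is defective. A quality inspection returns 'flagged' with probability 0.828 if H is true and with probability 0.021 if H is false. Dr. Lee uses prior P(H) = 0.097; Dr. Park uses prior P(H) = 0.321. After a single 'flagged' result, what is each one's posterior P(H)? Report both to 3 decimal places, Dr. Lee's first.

Dr. Lee: 0.809; Dr. Park: 0.949

P('+'|H) = 0.828, P('+'|¬H) = 0.021.
Dr. Lee: numerator 0.828·0.097 = 0.080316; evidence = 0.080316+0.021·0.903 = 0.099279; posterior = 0.809.
Dr. Park: numerator 0.828·0.321 = 0.26579; evidence = 0.26579+0.021·0.679 = 0.28005; posterior = 0.949.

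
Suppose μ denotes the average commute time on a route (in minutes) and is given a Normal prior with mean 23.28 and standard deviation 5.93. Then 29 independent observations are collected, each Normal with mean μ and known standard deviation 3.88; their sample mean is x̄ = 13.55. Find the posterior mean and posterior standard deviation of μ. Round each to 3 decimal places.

Prior precision 1/τ₀² = 1/5.93² = 0.0284374; data precision n/σ² = 29/3.88² = 1.92635.
Posterior precision = 0.0284374 + 1.92635 = 1.95478, giving posterior SD = 1/√1.95478 = 0.715.
Posterior mean = (0.0284374·23.28 + 1.92635·13.55) / 1.95478 = 13.692.

Posterior mean ≈ 13.692; posterior SD ≈ 0.715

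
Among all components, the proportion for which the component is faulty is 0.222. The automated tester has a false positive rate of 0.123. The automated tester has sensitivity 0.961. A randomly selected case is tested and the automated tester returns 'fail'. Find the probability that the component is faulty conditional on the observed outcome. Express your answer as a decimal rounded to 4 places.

Let H be the event that the component is faulty. P(H) = 0.222, so P(¬H) = 0.778. With E the 'fail' result, P(E|H) = 0.961 and P(E|¬H) = 0.123.
P(E) = 0.961·0.222 + 0.123·0.778 = 0.21334 + 0.095694 = 0.30904.
By Bayes' theorem, P(H|E) = 0.21334 / 0.30904 = 0.6903.

P(H | E) ≈ 0.6903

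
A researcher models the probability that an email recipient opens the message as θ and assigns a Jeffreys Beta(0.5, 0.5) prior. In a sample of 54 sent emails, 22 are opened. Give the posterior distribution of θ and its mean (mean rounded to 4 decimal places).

The binomial likelihood is conjugate to the Beta prior: with 22 successes and 32 failures, the posterior is Beta(0.5+22, 0.5+32) = Beta(22.5, 32.5).
E[θ | data] = 22.5/(22.5+32.5) = 0.4091.

Posterior: Beta(22.5, 32.5); mean ≈ 0.4091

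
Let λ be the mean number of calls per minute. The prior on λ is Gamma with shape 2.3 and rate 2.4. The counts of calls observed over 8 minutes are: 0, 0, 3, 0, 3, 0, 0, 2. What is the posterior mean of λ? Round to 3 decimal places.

The Poisson likelihood adds the total count to the shape and the number of exposure periods to the rate. Here ∑xᵢ = 8 and n = 8, so shape 2.3→10.3 and rate 2.4→10.4.
E[λ | data] = 10.3/10.4 = 0.990.

Posterior mean ≈ 0.990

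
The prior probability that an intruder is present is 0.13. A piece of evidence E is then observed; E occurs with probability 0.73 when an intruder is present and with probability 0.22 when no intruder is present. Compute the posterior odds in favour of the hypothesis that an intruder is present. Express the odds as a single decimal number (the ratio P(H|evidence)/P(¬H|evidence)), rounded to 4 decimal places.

Prior odds = 0.13/(1−0.13) = 0.14943.
Likelihood ratio for E = 0.73/0.22 = 3.3182.
Posterior odds = prior odds × LR = 0.49582.

Posterior odds ≈ 0.4958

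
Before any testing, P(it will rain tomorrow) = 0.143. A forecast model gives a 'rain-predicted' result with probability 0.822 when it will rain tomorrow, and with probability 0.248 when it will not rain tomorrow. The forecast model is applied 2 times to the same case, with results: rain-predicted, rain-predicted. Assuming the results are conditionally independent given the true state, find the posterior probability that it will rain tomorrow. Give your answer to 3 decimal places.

Let H be the event that it will rain tomorrow; start with P(H) = 0.143. P('rain-predicted'|H) = 0.822, P('rain-predicted'|¬H) = 0.248.
Update on result 1 ('rain-predicted'): P(H) ← 0.822·0.1430 / (0.822·0.1430 + 0.248·0.8570) = 0.11755/0.33008 = 0.3561.
Update on result 2 ('rain-predicted'): P(H) ← 0.822·0.3561 / (0.822·0.3561 + 0.248·0.6439) = 0.29272/0.45241 = 0.6470.

Posterior P(H) ≈ 0.647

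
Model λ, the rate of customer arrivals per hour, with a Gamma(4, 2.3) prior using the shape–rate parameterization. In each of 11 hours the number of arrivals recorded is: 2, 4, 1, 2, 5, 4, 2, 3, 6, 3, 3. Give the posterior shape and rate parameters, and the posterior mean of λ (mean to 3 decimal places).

Posterior: Gamma(shape=39, rate=13.3); mean ≈ 2.932

The Poisson likelihood adds the total count to the shape and the number of exposure periods to the rate. Here ∑xᵢ = 35 and n = 11, so shape 4→39 and rate 2.3→13.3.
E[λ | data] = 39/13.3 = 2.932.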